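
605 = 605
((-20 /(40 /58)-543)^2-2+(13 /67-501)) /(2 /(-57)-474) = -62379774 /90517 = -689.15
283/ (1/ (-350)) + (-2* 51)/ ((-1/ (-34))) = -102518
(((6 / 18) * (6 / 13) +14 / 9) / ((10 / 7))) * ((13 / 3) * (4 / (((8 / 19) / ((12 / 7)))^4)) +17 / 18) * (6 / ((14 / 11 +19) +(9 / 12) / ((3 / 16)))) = 45294224030 / 32144931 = 1409.06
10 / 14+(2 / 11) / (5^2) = 1389 / 1925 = 0.72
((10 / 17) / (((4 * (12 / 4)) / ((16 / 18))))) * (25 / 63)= 500 / 28917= 0.02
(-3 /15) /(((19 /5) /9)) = -0.47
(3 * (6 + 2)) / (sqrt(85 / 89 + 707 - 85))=0.96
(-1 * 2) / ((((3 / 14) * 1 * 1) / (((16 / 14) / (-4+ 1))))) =3.56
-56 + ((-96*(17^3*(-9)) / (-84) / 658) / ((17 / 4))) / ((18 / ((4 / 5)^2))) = -3261192 / 57575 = -56.64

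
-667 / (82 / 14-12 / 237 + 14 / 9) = -3319659 / 36641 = -90.60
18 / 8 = 9 / 4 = 2.25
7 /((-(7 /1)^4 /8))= -8 /343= -0.02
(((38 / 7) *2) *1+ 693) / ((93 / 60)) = 454.10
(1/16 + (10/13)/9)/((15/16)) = 277/1755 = 0.16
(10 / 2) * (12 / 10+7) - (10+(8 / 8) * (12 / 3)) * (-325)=4591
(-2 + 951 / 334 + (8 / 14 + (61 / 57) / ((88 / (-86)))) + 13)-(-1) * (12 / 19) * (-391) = -684805829 / 2931852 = -233.57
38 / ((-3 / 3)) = -38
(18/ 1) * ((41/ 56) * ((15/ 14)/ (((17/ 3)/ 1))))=16605/ 6664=2.49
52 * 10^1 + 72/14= 525.14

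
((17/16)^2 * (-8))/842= -289/26944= -0.01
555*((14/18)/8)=1295/24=53.96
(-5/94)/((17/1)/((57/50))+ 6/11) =-3135/911048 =-0.00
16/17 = 0.94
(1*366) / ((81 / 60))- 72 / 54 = 2428 / 9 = 269.78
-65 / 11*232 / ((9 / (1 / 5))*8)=-377 / 99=-3.81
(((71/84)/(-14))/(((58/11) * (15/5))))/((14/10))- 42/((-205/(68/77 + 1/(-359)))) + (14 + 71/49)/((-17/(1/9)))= 33581817747/438058399856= 0.08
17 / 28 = 0.61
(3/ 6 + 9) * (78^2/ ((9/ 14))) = 89908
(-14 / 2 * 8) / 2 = -28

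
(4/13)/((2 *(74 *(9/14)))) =14/4329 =0.00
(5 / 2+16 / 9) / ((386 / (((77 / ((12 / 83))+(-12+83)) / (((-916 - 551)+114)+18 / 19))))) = -10596509 / 2141846064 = -0.00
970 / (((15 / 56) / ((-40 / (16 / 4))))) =-108640 / 3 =-36213.33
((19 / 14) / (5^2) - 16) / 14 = -5581 / 4900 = -1.14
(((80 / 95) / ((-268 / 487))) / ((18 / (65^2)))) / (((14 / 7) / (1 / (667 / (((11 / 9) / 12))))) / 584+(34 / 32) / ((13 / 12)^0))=-813406880 / 53194851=-15.29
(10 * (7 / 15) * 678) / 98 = 226 / 7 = 32.29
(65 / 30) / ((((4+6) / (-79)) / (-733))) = 752791 / 60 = 12546.52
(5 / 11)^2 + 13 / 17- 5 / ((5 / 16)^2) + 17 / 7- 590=-45918419 / 71995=-637.80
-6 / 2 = -3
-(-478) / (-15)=-478 / 15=-31.87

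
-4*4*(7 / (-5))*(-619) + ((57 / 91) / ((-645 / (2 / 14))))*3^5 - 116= -382970929 / 27391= -13981.63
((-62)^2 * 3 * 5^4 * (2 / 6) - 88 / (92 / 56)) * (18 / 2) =497306412 / 23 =21622017.91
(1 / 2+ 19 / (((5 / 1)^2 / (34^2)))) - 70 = 40453 / 50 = 809.06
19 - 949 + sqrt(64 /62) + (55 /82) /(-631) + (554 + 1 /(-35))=-680978387 /1810970 + 4 * sqrt(62) /31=-375.01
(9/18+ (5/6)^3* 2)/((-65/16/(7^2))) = -35084/1755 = -19.99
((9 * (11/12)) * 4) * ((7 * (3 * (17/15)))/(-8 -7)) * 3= -3927/25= -157.08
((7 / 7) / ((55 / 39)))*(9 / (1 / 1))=6.38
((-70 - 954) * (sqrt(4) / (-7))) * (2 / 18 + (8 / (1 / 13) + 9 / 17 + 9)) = 35608576 / 1071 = 33247.97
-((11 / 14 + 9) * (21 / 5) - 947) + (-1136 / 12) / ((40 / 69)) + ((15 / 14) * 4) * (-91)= 1763 / 5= 352.60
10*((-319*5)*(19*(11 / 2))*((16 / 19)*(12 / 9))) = -5614400 / 3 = -1871466.67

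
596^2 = 355216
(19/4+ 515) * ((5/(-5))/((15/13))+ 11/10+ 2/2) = 25641/40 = 641.02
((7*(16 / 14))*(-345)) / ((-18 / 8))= 3680 / 3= 1226.67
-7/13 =-0.54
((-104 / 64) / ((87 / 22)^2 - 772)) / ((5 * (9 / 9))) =1573 / 3660790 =0.00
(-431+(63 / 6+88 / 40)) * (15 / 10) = -12549 / 20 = -627.45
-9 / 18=-1 / 2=-0.50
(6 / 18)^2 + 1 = 10 / 9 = 1.11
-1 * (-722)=722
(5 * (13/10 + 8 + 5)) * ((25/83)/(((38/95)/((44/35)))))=39325/581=67.69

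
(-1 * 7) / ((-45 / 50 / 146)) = 10220 / 9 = 1135.56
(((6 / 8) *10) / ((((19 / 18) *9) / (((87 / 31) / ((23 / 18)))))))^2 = 551780100 / 183521209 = 3.01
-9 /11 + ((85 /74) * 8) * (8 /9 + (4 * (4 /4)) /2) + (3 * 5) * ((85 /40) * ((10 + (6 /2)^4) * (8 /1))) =85094158 /3663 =23230.73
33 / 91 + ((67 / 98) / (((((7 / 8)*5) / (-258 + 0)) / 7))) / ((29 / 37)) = -33224769 / 92365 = -359.71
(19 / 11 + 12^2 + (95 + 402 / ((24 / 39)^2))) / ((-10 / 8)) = -91679 / 88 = -1041.81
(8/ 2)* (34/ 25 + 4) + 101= 122.44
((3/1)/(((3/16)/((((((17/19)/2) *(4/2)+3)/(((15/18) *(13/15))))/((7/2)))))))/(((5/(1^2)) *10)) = 21312/43225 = 0.49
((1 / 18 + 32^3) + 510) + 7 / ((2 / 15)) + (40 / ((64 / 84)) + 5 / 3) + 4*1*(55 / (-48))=1201685 / 36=33380.14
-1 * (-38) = 38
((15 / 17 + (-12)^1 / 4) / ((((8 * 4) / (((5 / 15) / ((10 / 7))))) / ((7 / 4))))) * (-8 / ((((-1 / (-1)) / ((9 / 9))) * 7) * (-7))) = -3 / 680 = -0.00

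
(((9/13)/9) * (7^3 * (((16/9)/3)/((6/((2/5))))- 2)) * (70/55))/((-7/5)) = 544684/11583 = 47.02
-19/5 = -3.80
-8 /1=-8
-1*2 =-2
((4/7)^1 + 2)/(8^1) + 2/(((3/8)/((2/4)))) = 251/84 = 2.99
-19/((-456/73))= 73/24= 3.04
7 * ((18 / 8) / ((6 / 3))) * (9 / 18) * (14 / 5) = 441 / 40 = 11.02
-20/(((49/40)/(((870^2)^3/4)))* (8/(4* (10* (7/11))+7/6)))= -453500735221912500000/77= -5889619937946915584.42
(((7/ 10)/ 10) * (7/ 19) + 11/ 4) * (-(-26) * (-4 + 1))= -102843/ 475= -216.51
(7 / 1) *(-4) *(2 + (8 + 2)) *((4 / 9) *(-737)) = 330176 / 3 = 110058.67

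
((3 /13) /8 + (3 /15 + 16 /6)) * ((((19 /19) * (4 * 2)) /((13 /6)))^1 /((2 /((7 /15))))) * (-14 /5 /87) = -442666 /5513625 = -0.08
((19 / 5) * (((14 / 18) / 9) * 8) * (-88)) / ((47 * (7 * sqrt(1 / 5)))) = -13376 * sqrt(5) / 19035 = -1.57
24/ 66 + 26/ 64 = 271/ 352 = 0.77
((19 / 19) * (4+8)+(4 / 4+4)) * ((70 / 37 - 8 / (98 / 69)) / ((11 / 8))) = -922352 / 19943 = -46.25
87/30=29/10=2.90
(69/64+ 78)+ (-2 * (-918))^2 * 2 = 431479749/64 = 6741871.08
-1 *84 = -84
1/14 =0.07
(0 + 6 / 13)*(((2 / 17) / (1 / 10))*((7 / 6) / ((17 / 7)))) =980 / 3757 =0.26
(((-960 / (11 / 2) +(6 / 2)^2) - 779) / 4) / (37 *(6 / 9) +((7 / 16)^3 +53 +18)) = -31918080 / 12942391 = -2.47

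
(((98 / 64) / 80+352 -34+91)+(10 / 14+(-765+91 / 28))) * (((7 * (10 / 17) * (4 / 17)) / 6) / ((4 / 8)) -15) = 16054208665 / 3107328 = 5166.56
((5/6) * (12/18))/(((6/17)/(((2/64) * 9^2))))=255/64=3.98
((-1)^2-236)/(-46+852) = -235/806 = -0.29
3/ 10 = 0.30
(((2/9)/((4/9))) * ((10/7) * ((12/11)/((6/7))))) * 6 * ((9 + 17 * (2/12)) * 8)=5680/11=516.36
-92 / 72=-23 / 18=-1.28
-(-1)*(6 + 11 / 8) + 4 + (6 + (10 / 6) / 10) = 421 / 24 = 17.54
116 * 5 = 580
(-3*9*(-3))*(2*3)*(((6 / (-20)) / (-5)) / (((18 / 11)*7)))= 891 / 350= 2.55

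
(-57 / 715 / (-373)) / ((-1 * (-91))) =57 / 24269245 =0.00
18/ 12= 3/ 2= 1.50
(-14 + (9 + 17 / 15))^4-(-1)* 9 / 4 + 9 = 47544109 / 202500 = 234.79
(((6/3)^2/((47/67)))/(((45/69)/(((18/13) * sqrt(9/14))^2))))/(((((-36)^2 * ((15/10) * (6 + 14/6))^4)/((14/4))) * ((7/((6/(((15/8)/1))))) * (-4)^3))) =-4623/542978515625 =-0.00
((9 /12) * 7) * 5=105 /4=26.25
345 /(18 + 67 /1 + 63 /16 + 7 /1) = 1104 /307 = 3.60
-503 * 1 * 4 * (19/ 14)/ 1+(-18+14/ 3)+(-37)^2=-28873/ 21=-1374.90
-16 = -16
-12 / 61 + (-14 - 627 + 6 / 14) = -273608 / 427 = -640.77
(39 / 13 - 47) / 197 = -44 / 197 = -0.22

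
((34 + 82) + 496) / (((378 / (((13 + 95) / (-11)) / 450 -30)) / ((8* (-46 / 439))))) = 34433024 / 845075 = 40.75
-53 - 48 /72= -161 /3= -53.67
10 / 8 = 5 / 4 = 1.25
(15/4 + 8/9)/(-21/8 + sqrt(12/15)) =-11690/5847-5344*sqrt(5)/17541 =-2.68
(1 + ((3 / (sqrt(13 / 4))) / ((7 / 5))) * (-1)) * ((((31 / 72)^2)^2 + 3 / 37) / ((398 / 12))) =114791845 / 32978700288 - 81994175 * sqrt(13) / 71453850624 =-0.00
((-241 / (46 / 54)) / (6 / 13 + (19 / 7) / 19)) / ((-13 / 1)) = 45549 / 1265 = 36.01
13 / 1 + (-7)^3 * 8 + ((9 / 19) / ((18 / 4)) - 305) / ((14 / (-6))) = -345844 / 133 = -2600.33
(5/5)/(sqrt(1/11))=sqrt(11)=3.32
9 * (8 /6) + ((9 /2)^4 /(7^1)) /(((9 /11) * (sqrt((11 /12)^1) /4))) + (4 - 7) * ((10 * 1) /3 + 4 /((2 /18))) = -106 + 729 * sqrt(33) /14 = 193.13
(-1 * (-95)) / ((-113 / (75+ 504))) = -55005 / 113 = -486.77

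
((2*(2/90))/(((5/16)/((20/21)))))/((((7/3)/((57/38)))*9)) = 64/6615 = 0.01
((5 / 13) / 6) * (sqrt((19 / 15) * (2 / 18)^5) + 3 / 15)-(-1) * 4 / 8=sqrt(285) / 56862 + 20 / 39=0.51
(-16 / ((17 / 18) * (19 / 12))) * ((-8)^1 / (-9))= -9.51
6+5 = 11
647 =647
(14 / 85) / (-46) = -7 / 1955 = -0.00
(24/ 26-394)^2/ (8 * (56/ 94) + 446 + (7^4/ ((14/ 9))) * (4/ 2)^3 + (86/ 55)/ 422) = 14242453263500/ 1179771581339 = 12.07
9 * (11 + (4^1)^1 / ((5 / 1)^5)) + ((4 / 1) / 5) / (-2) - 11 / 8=2430913 / 25000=97.24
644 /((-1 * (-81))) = 644 /81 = 7.95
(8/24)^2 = 1/9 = 0.11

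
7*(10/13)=70/13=5.38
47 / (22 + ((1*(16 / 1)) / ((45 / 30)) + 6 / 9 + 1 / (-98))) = 1.41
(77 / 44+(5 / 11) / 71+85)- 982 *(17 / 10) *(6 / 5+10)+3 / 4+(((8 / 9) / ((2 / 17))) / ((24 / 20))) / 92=-225643140307 / 12125025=-18609.71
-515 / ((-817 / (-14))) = -8.82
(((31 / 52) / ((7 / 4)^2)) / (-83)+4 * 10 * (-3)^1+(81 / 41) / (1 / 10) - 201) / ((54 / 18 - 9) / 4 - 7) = 1306029610 / 36851087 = 35.44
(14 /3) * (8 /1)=112 /3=37.33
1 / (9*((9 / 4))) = 4 / 81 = 0.05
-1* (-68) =68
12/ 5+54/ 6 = 57/ 5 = 11.40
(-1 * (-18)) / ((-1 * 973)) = -18 / 973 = -0.02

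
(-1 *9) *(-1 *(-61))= -549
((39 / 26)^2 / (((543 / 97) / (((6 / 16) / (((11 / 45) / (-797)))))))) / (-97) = 322785 / 63712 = 5.07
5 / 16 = 0.31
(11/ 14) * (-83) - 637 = -9831/ 14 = -702.21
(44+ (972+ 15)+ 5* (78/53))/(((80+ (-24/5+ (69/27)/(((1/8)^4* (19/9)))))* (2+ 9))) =475285/25343752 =0.02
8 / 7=1.14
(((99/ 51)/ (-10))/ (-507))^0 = 1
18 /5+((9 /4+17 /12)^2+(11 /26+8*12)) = 132757 /1170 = 113.47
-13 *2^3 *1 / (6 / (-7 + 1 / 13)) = 120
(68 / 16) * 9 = 153 / 4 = 38.25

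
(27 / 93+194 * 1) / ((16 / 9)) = 54207 / 496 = 109.29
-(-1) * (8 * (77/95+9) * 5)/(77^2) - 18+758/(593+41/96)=-9717719810/583419529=-16.66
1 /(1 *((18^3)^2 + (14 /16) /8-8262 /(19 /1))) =1216 /41358335749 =0.00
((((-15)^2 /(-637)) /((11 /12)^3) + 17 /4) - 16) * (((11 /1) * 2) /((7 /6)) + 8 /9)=-12876646799 /53414361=-241.07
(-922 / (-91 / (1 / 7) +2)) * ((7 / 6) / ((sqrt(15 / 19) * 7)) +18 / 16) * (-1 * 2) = -4149 / 1270-922 * sqrt(285) / 28575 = -3.81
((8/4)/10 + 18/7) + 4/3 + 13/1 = 1796/105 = 17.10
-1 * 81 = -81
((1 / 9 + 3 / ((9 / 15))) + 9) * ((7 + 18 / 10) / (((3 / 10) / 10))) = 111760 / 27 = 4139.26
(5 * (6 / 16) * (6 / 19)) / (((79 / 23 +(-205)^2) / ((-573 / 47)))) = -21965 / 127884744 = -0.00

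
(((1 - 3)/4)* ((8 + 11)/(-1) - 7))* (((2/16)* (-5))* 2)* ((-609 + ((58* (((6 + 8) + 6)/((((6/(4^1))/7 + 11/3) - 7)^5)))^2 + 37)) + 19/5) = 8982.32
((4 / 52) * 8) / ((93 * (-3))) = -8 / 3627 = -0.00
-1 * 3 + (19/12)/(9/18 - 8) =-289/90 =-3.21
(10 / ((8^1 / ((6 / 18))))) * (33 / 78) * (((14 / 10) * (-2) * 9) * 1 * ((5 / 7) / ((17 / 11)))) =-1815 / 884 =-2.05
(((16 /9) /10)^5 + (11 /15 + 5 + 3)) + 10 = 3456859643 /184528125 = 18.73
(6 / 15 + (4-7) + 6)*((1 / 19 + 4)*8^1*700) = 1466080 / 19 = 77162.11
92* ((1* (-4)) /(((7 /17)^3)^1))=-5271.09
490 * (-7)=-3430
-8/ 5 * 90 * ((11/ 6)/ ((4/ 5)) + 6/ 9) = -426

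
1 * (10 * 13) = 130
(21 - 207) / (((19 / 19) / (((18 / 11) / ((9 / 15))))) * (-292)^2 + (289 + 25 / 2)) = -5580 / 946949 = -0.01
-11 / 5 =-2.20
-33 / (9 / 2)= -22 / 3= -7.33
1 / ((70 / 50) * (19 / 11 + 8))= 55 / 749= 0.07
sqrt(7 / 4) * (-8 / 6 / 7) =-2 * sqrt(7) / 21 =-0.25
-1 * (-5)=5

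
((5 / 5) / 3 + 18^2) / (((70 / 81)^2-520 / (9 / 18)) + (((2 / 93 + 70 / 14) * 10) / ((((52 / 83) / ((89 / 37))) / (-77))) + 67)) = -9065679246 / 442126815103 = -0.02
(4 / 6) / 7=2 / 21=0.10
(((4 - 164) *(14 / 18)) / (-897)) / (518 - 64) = 560 / 1832571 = 0.00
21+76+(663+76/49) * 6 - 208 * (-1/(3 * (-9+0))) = 5393345/1323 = 4076.60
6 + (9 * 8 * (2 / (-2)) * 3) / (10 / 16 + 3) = -1554 / 29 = -53.59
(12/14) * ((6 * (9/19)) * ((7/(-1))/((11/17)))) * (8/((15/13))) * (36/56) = -859248/7315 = -117.46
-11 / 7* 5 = -55 / 7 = -7.86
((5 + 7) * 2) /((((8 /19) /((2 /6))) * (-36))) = -19 /36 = -0.53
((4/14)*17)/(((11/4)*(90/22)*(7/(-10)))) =-272/441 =-0.62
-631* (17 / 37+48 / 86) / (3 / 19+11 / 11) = -19410191 / 35002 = -554.55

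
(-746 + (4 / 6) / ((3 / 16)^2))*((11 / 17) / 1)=-470.44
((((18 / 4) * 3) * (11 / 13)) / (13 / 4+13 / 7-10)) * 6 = -24948 / 1781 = -14.01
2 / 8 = 1 / 4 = 0.25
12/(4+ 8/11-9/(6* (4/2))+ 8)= 528/527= 1.00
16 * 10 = 160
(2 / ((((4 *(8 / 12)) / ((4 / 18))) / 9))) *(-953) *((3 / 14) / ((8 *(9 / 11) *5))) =-10483 / 1120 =-9.36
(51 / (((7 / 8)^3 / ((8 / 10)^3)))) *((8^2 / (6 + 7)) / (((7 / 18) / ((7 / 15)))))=641728512 / 2786875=230.27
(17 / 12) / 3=17 / 36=0.47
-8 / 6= -4 / 3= -1.33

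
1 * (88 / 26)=44 / 13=3.38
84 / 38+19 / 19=3.21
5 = 5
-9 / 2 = -4.50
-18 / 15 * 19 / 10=-57 / 25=-2.28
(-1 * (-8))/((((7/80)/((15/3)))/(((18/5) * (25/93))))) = 96000/217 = 442.40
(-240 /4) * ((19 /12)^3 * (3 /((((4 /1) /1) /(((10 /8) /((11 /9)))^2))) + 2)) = -739503085 /1115136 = -663.15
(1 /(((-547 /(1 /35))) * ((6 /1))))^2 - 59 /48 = -64875991421 /52780467600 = -1.23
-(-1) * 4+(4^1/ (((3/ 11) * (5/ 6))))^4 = 59972036/ 625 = 95955.26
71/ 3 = 23.67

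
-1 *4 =-4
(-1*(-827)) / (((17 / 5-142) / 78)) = -107510 / 231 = -465.41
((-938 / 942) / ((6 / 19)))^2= 79405921 / 7986276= 9.94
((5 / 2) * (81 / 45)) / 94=9 / 188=0.05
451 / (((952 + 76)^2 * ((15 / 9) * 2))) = 1353 / 10567840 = 0.00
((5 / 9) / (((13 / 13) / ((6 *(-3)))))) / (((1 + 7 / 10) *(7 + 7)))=-50 / 119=-0.42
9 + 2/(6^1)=28/3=9.33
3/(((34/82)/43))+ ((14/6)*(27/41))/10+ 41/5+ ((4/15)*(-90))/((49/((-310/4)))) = 24414647/68306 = 357.43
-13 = -13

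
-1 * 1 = -1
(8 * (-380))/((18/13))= -19760/9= -2195.56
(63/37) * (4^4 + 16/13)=210672/481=437.99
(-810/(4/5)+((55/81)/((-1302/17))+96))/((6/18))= -48328429/17577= -2749.53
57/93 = 0.61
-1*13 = -13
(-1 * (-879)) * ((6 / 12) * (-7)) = -6153 / 2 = -3076.50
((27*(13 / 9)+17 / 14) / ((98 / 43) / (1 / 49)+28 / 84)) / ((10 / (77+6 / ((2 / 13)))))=2106183 / 505715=4.16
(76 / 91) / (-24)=-19 / 546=-0.03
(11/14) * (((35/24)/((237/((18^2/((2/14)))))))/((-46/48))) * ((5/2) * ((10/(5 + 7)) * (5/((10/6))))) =-71.51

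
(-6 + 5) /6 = -1 /6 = -0.17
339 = 339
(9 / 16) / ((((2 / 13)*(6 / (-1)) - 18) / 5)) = -195 / 1312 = -0.15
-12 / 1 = -12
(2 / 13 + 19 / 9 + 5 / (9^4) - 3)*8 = -501032 / 85293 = -5.87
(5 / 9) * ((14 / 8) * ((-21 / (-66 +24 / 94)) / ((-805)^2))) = 47 / 98076600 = 0.00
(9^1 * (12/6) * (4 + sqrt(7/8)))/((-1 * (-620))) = 9 * sqrt(14)/1240 + 18/155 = 0.14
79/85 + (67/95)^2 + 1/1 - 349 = -53172992/153425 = -346.57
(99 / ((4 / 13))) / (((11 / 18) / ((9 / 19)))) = 9477 / 38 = 249.39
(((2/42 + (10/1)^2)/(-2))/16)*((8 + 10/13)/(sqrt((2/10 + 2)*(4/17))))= -3629*sqrt(935)/2912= -38.11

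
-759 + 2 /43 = -32635 /43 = -758.95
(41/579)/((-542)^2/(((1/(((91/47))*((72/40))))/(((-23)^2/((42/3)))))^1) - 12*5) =0.00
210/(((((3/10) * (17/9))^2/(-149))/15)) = -422415000/289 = -1461643.60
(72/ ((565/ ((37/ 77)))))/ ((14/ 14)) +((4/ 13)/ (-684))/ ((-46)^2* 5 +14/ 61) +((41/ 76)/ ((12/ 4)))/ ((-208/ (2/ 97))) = 5930121323380621/ 96871333071633120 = 0.06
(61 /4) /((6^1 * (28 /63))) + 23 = 919 /32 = 28.72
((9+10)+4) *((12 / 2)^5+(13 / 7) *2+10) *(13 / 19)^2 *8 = 670994.34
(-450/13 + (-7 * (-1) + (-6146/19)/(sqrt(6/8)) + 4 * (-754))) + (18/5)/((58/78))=-5728089/1885 - 12292 * sqrt(3)/57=-3412.29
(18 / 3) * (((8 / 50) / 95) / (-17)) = -24 / 40375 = -0.00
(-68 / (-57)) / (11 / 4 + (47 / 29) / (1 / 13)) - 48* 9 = -68028224 / 157491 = -431.95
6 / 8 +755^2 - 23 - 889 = 2276455 / 4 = 569113.75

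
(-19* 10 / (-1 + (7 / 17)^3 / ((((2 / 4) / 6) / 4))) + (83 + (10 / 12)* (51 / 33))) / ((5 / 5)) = 2649193 / 762366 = 3.47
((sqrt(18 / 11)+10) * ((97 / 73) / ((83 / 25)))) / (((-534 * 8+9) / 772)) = -18721000 / 25829517- 1872100 * sqrt(22) / 94708229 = -0.82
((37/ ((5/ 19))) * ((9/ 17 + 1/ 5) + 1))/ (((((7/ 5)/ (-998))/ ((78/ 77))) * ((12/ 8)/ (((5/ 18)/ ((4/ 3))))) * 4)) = -4560361/ 748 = -6096.74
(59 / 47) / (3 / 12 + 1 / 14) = 1652 / 423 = 3.91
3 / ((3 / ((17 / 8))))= 17 / 8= 2.12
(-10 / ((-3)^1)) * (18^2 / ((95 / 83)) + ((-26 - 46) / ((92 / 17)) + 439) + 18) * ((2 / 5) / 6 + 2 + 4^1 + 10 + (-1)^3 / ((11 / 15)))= 35619.04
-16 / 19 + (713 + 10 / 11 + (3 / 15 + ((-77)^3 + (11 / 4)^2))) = -7621179491 / 16720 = -455812.17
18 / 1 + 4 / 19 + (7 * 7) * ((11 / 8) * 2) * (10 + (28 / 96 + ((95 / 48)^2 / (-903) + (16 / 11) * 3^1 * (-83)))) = -1070681248727 / 22588416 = -47399.57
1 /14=0.07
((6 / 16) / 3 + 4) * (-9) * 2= -297 / 4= -74.25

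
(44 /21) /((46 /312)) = 2288 /161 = 14.21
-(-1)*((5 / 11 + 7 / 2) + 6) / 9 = 73 / 66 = 1.11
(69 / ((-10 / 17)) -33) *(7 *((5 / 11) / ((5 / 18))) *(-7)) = 662823 / 55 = 12051.33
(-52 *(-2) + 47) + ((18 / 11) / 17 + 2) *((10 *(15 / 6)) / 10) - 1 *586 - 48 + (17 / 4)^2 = -1375413 / 2992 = -459.70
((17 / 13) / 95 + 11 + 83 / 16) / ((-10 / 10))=-320137 / 19760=-16.20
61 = 61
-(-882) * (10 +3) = 11466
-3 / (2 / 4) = -6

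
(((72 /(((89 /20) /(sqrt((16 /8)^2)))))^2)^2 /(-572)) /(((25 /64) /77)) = -308210879692800 /815649133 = -377871.89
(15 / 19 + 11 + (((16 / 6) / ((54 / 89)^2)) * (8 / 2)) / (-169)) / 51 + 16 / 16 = 1.23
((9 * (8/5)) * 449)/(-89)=-72.65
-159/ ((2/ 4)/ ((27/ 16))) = -4293/ 8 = -536.62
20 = 20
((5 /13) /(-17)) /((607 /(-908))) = 4540 /134147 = 0.03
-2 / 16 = -1 / 8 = -0.12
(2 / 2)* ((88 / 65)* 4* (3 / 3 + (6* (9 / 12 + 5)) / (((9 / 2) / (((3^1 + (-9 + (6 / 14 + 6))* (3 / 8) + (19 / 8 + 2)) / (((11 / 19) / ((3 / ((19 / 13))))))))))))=431828 / 455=949.07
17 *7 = 119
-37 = -37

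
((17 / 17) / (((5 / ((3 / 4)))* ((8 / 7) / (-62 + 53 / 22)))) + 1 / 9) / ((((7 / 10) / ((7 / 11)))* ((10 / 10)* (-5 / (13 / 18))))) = 3175367 / 3136320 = 1.01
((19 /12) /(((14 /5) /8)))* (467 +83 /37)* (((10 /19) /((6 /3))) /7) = 434050 /5439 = 79.80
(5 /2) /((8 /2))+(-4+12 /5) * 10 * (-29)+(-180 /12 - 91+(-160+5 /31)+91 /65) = 248231 /1240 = 200.19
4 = 4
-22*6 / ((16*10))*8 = -33 / 5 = -6.60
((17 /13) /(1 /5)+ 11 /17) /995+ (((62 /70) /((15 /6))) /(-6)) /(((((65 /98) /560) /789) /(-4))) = 172991796868 /1099475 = 157340.36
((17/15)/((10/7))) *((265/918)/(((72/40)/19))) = 7049/2916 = 2.42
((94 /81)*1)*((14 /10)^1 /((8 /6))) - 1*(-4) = 1409 /270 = 5.22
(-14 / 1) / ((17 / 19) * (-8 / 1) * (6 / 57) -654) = 2527 / 118183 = 0.02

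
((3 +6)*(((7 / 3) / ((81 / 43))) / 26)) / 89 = 301 / 62478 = 0.00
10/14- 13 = -86/7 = -12.29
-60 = -60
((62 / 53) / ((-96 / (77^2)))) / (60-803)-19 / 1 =-35729849 / 1890192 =-18.90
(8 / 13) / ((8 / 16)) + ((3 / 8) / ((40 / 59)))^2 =1.54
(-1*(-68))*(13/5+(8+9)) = 6664/5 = 1332.80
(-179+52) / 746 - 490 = -365667 / 746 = -490.17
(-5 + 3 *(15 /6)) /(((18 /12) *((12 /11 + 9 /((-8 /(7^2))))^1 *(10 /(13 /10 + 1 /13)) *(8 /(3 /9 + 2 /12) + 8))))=-1969 /11126700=-0.00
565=565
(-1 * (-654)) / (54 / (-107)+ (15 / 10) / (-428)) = -186608 / 145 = -1286.95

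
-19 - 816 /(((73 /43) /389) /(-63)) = 859900229 /73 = 11779455.19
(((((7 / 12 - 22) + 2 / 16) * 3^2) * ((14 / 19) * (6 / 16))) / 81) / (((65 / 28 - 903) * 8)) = 25039 / 275996736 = 0.00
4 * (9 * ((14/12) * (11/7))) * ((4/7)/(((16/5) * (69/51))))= 8.71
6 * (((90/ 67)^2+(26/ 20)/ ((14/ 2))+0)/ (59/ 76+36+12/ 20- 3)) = 142581396/ 410478649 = 0.35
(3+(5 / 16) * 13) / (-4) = -113 / 64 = -1.77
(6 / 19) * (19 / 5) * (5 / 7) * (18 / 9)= 12 / 7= 1.71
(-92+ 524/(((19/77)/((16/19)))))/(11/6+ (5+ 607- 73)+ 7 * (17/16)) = 29393088/9500437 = 3.09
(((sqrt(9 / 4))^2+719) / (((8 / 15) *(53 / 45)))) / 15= 129825 / 1696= 76.55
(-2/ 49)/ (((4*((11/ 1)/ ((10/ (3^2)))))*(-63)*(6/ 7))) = 5/ 261954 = 0.00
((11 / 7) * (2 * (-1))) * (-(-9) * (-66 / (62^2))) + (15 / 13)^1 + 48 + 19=6002593 / 87451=68.64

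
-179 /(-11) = 179 /11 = 16.27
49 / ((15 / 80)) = 784 / 3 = 261.33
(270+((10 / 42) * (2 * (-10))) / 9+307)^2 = 11870756209 / 35721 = 332318.70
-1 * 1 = -1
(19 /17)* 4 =76 /17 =4.47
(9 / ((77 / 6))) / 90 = 0.01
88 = 88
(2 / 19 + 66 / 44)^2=3721 / 1444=2.58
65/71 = 0.92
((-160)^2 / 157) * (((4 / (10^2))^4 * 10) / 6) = 0.00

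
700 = 700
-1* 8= -8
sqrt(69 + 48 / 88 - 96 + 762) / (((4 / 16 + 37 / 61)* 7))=732* sqrt(9889) / 16093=4.52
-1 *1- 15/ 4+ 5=1/ 4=0.25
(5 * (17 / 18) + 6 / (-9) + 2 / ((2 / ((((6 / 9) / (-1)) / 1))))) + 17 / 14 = 290 / 63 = 4.60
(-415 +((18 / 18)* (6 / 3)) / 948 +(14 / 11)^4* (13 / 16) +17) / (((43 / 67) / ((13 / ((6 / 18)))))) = -55647670013 / 2313278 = -24055.76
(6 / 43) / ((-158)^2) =3 / 536726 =0.00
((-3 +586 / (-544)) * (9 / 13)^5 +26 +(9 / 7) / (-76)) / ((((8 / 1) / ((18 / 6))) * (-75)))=-340292503099 / 2686379113600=-0.13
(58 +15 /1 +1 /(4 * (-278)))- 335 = -291345 /1112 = -262.00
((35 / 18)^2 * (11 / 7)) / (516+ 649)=385 / 75492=0.01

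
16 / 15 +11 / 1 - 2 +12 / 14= 1147 / 105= 10.92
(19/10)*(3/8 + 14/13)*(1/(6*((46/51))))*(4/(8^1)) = 0.25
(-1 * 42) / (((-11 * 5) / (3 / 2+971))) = 8169 / 11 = 742.64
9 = 9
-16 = -16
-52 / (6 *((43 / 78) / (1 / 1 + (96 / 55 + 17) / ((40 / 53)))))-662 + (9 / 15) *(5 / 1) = -25191817 / 23650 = -1065.19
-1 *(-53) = 53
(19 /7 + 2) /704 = 3 /448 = 0.01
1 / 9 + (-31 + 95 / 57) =-263 / 9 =-29.22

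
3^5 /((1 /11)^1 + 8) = 2673 /89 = 30.03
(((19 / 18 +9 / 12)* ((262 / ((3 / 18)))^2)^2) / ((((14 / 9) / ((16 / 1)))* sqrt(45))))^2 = 14005367993250660872933867520 / 49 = 285823836596952262712936100.00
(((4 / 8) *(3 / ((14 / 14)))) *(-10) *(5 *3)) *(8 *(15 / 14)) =-13500 / 7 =-1928.57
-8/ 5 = -1.60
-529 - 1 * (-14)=-515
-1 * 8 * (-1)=8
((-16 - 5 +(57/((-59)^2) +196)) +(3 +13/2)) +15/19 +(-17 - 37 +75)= 27289725/132278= 206.31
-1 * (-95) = 95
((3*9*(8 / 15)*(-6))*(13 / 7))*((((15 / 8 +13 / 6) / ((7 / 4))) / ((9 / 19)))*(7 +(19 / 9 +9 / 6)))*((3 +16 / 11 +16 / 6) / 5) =-860319772 / 72765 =-11823.26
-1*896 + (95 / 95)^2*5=-891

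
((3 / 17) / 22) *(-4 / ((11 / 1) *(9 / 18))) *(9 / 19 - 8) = 156 / 3553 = 0.04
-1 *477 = -477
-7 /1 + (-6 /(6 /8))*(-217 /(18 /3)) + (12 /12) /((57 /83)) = 5392 /19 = 283.79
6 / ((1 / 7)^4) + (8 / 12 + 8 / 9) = 129668 / 9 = 14407.56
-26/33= -0.79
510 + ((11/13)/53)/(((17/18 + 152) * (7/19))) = 510.00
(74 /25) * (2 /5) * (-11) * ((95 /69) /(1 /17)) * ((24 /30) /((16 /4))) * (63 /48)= -920227 /11500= -80.02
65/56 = 1.16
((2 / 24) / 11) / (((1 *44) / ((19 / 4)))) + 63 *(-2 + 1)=-1463597 / 23232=-63.00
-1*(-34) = 34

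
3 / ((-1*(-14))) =3 / 14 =0.21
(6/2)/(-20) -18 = -363/20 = -18.15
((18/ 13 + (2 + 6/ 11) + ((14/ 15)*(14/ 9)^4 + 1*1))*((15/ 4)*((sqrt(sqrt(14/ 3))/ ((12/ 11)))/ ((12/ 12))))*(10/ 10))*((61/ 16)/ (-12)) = -8923775827*14^(1/ 4)*3^(3/ 4)/ 2358180864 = -16.69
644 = 644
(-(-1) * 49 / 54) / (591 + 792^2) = 49 / 33904170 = 0.00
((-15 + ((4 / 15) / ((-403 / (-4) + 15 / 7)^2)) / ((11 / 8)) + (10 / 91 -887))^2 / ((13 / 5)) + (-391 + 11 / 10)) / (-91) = -5047186283265456950435217925 / 1469936039038725393909774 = -3433.61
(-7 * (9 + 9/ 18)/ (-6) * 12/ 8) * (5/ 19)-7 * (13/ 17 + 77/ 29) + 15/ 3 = -57441/ 3944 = -14.56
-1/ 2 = -0.50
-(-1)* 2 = 2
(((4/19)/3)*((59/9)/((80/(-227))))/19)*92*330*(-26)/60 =44049577/48735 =903.86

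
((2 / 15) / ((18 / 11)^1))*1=11 / 135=0.08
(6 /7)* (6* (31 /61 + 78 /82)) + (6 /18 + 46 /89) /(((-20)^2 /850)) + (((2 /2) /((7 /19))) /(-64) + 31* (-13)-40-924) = -58025434763 /42737088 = -1357.73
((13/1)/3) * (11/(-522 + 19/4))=-572/6207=-0.09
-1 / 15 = -0.07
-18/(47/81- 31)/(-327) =-243/134288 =-0.00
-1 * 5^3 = -125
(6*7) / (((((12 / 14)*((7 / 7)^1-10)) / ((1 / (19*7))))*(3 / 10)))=-70 / 513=-0.14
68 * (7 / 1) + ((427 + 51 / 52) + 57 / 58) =1364685 / 1508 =904.96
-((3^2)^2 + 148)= -229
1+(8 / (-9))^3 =217 / 729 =0.30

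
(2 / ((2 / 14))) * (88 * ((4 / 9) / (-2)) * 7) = -1916.44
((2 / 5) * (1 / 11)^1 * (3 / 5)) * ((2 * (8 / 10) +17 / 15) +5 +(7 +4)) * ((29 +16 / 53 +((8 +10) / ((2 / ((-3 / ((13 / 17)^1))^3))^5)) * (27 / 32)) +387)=-148641688423107013750130590162093 / 954924020070877162592000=-155658131.22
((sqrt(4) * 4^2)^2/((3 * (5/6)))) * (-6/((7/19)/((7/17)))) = -233472/85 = -2746.73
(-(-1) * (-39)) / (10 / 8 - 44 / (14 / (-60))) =-0.21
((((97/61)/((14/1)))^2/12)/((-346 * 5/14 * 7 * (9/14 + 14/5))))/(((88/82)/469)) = -25846523/163827473568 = -0.00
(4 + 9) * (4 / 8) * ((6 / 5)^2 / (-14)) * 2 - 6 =-1284 / 175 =-7.34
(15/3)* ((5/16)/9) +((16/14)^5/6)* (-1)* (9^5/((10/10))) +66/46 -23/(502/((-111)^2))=-275951462237861/13971860784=-19750.52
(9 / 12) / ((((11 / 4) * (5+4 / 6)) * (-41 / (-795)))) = 7155 / 7667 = 0.93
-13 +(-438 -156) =-607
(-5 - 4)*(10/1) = -90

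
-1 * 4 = -4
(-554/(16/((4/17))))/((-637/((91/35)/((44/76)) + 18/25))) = 396941/5955950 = 0.07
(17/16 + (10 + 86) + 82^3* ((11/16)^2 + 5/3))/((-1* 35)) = -113246521/3360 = -33704.32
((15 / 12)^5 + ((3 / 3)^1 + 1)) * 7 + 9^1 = 45427 / 1024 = 44.36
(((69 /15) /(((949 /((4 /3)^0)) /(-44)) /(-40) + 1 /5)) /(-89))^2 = 65545216 /13407092521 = 0.00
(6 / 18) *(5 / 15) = 1 / 9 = 0.11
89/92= 0.97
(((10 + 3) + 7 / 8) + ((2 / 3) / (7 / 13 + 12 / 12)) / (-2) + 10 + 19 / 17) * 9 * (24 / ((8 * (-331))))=-2.02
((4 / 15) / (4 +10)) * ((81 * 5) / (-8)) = -27 / 28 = -0.96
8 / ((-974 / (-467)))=1868 / 487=3.84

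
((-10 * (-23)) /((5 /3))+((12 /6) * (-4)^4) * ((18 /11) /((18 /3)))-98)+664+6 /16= 74273 /88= 844.01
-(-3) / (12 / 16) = 4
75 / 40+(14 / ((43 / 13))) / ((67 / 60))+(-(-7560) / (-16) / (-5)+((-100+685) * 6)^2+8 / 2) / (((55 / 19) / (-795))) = -857830878283263 / 253528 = -3383574509.65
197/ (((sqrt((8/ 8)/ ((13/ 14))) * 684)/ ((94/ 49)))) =9259 * sqrt(182)/ 234612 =0.53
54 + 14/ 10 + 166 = 1107/ 5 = 221.40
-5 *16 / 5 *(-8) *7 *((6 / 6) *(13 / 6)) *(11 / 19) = 64064 / 57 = 1123.93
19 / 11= 1.73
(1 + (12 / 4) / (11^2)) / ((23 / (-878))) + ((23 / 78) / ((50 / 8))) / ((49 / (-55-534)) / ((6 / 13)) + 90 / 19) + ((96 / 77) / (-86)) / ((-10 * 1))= -171451698051756 / 4383993038425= -39.11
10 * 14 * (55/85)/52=385/221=1.74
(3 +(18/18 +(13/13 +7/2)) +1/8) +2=85/8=10.62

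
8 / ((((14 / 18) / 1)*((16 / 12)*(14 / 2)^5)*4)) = 27 / 235298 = 0.00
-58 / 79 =-0.73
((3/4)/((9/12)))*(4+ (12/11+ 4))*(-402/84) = -43.51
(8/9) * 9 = 8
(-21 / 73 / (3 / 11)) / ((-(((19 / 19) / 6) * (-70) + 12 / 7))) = -147 / 1387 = -0.11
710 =710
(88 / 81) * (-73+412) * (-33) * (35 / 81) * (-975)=1244243000 / 243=5120341.56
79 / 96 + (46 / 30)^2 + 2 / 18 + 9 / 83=2027999 / 597600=3.39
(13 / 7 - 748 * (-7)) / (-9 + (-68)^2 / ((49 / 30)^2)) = 12576095 / 4139991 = 3.04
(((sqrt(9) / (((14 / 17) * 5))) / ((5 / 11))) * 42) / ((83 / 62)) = 104346 / 2075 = 50.29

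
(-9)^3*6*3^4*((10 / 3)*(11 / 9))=-1443420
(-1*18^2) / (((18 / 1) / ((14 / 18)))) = -14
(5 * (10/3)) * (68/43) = 3400/129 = 26.36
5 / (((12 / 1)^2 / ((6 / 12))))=5 / 288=0.02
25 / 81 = 0.31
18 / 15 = 6 / 5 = 1.20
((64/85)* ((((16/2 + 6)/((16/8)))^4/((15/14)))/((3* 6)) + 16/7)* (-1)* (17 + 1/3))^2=158981108877819904/58068950625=2737798.90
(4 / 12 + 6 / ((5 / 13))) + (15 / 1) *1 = 464 / 15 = 30.93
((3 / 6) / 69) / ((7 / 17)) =17 / 966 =0.02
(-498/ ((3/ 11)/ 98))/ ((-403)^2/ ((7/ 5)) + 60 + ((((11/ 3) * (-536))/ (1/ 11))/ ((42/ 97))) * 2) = -1610532/ 145879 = -11.04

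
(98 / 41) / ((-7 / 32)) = -448 / 41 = -10.93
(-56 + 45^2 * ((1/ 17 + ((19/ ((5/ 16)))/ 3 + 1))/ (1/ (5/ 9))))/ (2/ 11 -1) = -4475878/ 153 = -29254.10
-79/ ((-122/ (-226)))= -8927/ 61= -146.34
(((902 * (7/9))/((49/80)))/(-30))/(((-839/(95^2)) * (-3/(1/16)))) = -4070275/475713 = -8.56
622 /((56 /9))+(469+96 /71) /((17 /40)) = 40780793 /33796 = 1206.68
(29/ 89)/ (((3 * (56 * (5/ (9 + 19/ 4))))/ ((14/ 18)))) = 319/ 76896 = 0.00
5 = 5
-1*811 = -811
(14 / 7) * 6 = 12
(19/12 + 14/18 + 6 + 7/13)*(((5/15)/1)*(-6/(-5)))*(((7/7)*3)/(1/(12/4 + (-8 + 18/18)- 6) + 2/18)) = 12495/13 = 961.15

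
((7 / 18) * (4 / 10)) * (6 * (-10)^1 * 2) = -56 / 3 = -18.67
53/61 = 0.87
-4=-4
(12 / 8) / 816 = 1 / 544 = 0.00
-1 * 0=0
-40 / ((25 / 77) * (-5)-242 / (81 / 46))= 249480 / 867289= 0.29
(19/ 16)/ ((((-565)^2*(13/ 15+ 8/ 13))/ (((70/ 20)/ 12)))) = 1729/ 2361754240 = 0.00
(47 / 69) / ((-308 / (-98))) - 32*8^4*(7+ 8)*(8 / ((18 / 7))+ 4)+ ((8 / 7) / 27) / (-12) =-4011180626191 / 286902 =-13981013.12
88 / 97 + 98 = 9594 / 97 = 98.91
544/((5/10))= 1088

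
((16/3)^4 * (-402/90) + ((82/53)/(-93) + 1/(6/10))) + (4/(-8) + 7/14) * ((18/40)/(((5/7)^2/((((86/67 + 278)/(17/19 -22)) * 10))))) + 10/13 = -93722706713/25951185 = -3611.50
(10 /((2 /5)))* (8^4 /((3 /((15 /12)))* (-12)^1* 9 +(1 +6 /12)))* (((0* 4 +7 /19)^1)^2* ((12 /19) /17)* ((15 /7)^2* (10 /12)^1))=-768000000 /100161977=-7.67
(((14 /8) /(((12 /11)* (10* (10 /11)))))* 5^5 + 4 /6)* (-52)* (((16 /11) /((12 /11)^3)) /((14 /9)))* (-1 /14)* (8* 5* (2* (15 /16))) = 4168567975 /37632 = 110771.90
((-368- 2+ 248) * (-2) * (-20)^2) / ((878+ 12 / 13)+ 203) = 253760 / 2813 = 90.21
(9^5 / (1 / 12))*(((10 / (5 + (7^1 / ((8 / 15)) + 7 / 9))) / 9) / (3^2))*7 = 32395.24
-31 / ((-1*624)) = 31 / 624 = 0.05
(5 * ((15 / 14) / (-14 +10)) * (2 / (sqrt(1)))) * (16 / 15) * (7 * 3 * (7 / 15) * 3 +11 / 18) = -5402 / 63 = -85.75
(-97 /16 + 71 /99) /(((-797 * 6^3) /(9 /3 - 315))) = -110071 /11362032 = -0.01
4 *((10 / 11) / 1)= 40 / 11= 3.64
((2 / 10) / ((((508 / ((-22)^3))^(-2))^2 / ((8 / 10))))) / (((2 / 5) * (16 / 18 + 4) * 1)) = 2341301769 / 5523633943028960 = 0.00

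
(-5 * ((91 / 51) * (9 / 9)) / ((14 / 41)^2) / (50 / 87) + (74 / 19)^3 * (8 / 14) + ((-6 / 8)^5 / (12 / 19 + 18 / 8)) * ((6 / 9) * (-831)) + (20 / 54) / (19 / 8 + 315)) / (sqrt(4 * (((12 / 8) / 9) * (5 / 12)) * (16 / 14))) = -140523544440708617 * sqrt(35) / 8713964948371200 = -95.40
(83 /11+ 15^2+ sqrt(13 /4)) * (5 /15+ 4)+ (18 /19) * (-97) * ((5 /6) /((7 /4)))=13 * sqrt(13) /6+ 4230722 /4389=971.75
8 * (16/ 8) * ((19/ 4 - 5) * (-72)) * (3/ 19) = 864/ 19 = 45.47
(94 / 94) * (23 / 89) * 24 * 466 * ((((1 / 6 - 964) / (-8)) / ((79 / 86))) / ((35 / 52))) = 138592185784 / 246085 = 563188.27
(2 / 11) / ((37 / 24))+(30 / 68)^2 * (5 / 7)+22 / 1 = 73302059 / 3293444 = 22.26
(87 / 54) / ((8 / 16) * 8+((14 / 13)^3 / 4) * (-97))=-63713 / 1039572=-0.06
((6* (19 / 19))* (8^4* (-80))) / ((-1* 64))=30720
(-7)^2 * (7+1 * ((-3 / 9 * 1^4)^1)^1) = 980 / 3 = 326.67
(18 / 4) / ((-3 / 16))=-24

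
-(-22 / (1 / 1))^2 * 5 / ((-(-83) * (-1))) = 2420 / 83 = 29.16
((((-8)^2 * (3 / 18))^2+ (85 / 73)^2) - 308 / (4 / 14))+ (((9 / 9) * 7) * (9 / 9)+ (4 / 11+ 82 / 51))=-8555204348 / 8968707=-953.89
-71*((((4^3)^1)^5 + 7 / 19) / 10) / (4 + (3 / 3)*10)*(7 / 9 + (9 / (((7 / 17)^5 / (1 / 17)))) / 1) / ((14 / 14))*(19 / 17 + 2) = -77248975212.35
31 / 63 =0.49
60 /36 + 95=290 /3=96.67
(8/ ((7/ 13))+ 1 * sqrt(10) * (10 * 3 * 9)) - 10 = 34/ 7+ 270 * sqrt(10) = 858.67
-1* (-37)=37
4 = 4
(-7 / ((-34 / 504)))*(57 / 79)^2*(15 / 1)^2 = 1289528100 / 106097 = 12154.24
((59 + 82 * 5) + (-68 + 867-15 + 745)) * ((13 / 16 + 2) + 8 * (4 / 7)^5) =886499613 / 134456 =6593.23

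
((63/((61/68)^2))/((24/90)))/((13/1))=1092420/48373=22.58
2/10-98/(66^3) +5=3737203/718740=5.20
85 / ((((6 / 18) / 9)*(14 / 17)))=39015 / 14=2786.79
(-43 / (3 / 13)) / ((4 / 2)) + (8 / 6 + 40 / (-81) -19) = -18035 / 162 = -111.33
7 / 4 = 1.75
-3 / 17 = -0.18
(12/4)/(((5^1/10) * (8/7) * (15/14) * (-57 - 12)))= -49/690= -0.07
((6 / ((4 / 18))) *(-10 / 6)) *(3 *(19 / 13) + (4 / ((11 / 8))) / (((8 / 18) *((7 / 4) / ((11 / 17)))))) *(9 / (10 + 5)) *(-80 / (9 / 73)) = 184433040 / 1547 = 119219.81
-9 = -9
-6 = -6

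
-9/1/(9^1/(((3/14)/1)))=-3/14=-0.21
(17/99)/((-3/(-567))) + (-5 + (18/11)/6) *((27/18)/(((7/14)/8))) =-81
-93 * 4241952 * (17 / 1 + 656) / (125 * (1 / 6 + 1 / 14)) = -8920784333.26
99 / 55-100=-98.20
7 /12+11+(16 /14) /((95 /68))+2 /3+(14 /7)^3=56041 /2660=21.07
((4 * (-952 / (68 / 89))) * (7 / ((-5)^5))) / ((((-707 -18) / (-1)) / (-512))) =-17862656 / 2265625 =-7.88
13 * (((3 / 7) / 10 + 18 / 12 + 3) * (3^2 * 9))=167427 / 35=4783.63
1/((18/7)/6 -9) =-7/60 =-0.12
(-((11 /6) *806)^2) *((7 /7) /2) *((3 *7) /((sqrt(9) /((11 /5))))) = -1513164653 /90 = -16812940.59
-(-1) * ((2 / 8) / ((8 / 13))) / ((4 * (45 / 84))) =91 / 480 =0.19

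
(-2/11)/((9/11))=-2/9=-0.22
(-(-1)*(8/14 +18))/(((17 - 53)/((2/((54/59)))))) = -3835/3402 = -1.13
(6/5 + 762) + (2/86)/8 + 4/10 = 1313397/1720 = 763.60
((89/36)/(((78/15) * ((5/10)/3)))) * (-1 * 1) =-445/156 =-2.85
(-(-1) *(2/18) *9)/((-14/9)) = -9/14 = -0.64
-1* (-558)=558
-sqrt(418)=-20.45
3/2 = 1.50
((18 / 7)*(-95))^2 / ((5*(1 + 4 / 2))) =3978.37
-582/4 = -291/2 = -145.50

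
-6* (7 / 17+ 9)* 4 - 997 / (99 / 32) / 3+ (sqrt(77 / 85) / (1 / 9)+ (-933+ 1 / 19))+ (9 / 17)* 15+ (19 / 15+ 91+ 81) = -520446182 / 479655+ 9* sqrt(6545) / 85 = -1076.48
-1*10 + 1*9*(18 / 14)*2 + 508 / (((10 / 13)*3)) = 24494 / 105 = 233.28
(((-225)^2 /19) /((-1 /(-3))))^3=3503151123046875 /6859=510737880601.67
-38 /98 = -19 /49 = -0.39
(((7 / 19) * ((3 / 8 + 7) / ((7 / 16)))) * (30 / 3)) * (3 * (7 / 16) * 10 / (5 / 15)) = 92925 / 38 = 2445.39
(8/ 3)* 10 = 80/ 3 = 26.67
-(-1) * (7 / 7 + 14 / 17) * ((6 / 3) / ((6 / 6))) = 62 / 17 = 3.65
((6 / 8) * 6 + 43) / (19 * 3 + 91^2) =95 / 16676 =0.01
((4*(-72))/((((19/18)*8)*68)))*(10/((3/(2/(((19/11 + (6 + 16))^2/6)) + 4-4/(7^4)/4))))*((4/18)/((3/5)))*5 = -219217405000/17609800761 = -12.45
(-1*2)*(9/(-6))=3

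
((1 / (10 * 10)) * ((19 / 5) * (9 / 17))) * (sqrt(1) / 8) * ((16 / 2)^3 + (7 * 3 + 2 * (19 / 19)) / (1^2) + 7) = 46341 / 34000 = 1.36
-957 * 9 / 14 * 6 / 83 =-25839 / 581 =-44.47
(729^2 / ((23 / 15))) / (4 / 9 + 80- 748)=-71744535 / 138184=-519.20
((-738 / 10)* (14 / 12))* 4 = -344.40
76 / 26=38 / 13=2.92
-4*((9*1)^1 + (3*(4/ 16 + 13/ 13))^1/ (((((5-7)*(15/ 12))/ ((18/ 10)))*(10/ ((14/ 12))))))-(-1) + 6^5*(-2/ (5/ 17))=-2645527/ 50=-52910.54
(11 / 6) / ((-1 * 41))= -11 / 246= -0.04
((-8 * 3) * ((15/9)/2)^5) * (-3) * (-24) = -6250/9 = -694.44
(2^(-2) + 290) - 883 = -2371/4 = -592.75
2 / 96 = 1 / 48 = 0.02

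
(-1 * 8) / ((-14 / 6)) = 24 / 7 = 3.43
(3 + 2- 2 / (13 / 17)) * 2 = 62 / 13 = 4.77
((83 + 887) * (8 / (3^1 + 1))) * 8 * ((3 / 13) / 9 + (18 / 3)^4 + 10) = 790511200 / 39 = 20269517.95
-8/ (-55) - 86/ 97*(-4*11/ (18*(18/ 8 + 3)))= 562904/ 1008315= 0.56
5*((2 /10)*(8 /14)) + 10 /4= 43 /14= 3.07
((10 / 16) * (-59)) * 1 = -295 / 8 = -36.88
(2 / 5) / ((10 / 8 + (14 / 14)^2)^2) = 32 / 405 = 0.08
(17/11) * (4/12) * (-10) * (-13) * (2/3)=4420/99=44.65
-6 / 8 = -3 / 4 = -0.75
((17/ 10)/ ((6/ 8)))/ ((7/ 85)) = 27.52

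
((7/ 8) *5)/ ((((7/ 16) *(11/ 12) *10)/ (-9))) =-108/ 11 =-9.82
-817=-817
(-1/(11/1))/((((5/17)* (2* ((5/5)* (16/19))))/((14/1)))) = -2261/880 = -2.57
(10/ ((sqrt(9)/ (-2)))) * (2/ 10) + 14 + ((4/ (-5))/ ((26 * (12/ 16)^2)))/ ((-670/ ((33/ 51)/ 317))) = 13377384326/ 1056109275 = 12.67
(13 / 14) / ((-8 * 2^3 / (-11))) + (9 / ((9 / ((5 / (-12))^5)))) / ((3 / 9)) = 70789 / 580608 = 0.12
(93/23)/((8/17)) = 1581/184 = 8.59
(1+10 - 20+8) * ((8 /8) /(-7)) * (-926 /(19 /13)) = -12038 /133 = -90.51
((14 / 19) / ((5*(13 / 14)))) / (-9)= -196 / 11115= -0.02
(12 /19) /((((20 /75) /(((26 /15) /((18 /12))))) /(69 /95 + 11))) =57928 /1805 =32.09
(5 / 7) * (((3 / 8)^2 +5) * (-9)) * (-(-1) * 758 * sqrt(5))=-801585 * sqrt(5) / 32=-56012.45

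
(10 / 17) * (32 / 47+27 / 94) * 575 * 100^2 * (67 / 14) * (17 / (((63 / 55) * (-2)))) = -344317187500 / 2961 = -116284088.99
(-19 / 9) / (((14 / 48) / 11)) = -1672 / 21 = -79.62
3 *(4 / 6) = 2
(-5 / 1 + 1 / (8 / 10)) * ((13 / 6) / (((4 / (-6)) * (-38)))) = -195 / 608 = -0.32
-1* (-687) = 687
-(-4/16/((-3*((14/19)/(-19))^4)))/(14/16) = -16983563041/403368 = -42104.39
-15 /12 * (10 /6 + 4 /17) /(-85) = 97 /3468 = 0.03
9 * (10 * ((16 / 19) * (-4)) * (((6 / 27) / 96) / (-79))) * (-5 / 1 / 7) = -200 / 31521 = -0.01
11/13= 0.85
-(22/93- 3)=257/93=2.76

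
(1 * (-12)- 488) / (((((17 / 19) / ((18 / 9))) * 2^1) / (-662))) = 6289000 / 17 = 369941.18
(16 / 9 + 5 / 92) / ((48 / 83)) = 125911 / 39744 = 3.17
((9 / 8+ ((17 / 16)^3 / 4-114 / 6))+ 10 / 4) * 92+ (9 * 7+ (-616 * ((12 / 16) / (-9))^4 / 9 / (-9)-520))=-1843.91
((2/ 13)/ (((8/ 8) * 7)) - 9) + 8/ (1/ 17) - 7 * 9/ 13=11118/ 91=122.18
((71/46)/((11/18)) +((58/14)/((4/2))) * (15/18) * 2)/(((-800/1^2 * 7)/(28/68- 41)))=63523/1466080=0.04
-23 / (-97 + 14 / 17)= 391 / 1635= 0.24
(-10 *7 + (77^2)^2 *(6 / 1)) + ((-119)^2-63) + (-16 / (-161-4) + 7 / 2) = 69607651607 / 330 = 210932277.60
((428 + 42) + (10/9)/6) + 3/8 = 101641/216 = 470.56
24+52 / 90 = 1106 / 45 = 24.58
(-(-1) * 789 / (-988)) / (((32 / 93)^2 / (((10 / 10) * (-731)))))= 4988388591 / 1011712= 4930.64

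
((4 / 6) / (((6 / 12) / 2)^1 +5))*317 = 40.25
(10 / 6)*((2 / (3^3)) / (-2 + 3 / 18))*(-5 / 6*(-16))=-800 / 891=-0.90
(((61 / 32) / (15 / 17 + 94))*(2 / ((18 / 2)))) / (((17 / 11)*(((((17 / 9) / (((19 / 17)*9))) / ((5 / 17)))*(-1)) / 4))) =-573705 / 31698676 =-0.02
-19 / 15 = -1.27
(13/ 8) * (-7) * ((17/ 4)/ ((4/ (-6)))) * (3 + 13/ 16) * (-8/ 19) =-283101/ 2432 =-116.41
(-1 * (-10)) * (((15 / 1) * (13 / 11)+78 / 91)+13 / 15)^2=1009442312 / 266805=3783.45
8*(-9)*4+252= -36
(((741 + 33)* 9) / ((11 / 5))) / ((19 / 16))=557280 / 209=2666.41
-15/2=-7.50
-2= -2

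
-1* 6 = -6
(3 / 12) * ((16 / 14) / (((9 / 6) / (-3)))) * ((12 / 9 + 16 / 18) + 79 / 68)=-2071 / 1071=-1.93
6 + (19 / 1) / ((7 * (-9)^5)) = 2480039 / 413343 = 6.00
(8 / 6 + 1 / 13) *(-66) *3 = -3630 / 13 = -279.23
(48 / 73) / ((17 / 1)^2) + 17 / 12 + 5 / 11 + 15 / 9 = 9858635 / 2784804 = 3.54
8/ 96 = 1/ 12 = 0.08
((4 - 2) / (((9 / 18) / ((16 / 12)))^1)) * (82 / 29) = 15.08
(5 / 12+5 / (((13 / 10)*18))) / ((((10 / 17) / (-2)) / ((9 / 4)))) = -1003 / 208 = -4.82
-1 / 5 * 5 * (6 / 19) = -6 / 19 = -0.32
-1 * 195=-195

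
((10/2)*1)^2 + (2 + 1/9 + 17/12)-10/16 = 2009/72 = 27.90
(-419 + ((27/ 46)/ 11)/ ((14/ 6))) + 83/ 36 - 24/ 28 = -26619961/ 63756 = -417.53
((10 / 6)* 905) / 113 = 4525 / 339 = 13.35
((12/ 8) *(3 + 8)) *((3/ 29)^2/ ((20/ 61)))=18117/ 33640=0.54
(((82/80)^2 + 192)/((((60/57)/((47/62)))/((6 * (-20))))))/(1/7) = -5792445393/49600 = -116783.17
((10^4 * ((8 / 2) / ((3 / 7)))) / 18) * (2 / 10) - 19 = 27487 / 27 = 1018.04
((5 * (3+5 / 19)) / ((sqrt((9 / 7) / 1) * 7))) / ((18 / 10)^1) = 1550 * sqrt(7) / 3591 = 1.14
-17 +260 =243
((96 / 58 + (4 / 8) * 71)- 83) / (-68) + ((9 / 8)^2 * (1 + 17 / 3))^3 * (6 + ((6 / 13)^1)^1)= 25476686951 / 6562816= 3881.97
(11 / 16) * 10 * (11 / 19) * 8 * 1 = 605 / 19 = 31.84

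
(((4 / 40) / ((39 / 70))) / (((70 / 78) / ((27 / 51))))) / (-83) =-9 / 7055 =-0.00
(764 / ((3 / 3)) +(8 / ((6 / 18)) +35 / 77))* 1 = 8673 / 11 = 788.45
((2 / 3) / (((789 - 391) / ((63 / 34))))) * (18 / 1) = 189 / 3383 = 0.06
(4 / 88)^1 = 1 / 22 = 0.05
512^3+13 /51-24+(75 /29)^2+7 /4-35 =23026921655785 /171564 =134217677.69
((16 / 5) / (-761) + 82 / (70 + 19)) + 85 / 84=54874049 / 28446180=1.93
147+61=208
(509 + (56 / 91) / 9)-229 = 32768 / 117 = 280.07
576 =576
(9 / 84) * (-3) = -0.32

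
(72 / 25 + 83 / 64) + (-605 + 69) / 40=-14757 / 1600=-9.22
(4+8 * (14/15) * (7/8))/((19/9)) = 474/95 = 4.99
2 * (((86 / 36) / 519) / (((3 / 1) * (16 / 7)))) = 301 / 224208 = 0.00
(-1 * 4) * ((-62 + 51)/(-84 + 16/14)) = -77/145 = -0.53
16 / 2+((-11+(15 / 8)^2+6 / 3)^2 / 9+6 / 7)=12.20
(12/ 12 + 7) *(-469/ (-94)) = 39.91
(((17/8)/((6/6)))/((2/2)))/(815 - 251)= 17/4512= 0.00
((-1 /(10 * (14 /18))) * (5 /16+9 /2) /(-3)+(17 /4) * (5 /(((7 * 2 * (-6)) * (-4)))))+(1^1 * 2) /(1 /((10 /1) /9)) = 2.49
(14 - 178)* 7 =-1148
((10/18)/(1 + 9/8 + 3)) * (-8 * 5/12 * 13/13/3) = -0.12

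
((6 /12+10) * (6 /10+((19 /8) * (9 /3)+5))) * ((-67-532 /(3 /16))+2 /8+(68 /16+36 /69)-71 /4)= -389755.89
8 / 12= 2 / 3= 0.67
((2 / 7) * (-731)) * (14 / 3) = -2924 / 3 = -974.67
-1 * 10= -10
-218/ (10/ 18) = -1962/ 5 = -392.40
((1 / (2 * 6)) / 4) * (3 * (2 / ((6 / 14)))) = 7 / 24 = 0.29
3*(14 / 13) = 42 / 13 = 3.23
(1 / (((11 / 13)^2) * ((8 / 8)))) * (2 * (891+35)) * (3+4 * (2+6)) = 10954580 / 121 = 90533.72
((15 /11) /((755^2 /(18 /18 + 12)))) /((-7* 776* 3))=-13 /6812026760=-0.00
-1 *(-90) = 90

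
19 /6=3.17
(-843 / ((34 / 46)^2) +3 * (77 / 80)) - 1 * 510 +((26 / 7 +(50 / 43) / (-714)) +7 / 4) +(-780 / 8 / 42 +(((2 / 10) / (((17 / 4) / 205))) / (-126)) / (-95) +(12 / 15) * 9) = -485485725227 / 238001904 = -2039.84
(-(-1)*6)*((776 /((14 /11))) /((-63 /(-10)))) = 85360 /147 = 580.68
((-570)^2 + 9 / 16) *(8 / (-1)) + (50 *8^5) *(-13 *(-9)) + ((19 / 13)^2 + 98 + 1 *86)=189093781.64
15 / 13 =1.15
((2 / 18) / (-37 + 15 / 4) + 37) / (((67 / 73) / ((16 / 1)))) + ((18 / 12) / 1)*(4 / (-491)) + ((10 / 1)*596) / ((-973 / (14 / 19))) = 3505400118034 / 5473501551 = 640.43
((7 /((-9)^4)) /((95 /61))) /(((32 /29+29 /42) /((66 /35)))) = 544852 /756610875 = 0.00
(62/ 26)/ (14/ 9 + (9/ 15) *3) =0.71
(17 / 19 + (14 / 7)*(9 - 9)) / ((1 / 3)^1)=51 / 19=2.68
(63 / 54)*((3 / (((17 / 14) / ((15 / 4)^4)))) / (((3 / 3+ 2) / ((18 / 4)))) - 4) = 850.33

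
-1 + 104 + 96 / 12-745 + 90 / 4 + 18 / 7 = -608.93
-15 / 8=-1.88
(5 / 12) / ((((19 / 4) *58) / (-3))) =-5 / 1102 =-0.00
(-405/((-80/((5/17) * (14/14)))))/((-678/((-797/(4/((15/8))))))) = 0.82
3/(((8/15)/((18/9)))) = 45/4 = 11.25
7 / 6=1.17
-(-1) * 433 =433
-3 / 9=-1 / 3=-0.33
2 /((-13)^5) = -2 /371293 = -0.00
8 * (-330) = -2640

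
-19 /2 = -9.50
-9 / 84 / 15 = -1 / 140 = -0.01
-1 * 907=-907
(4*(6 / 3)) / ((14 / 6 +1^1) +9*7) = 0.12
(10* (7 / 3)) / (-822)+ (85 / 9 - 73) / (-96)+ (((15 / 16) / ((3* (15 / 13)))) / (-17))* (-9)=0.78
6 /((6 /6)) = 6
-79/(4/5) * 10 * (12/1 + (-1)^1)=-10862.50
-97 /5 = -19.40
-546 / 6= -91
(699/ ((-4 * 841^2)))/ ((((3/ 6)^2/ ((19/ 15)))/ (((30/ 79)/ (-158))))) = 13281/ 4414140721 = 0.00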